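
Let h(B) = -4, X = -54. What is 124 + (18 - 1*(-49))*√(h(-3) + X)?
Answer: 124 + 67*I*√58 ≈ 124.0 + 510.26*I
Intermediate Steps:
124 + (18 - 1*(-49))*√(h(-3) + X) = 124 + (18 - 1*(-49))*√(-4 - 54) = 124 + (18 + 49)*√(-58) = 124 + 67*(I*√58) = 124 + 67*I*√58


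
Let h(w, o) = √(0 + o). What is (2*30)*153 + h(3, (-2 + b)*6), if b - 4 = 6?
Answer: 9180 + 4*√3 ≈ 9186.9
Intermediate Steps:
b = 10 (b = 4 + 6 = 10)
h(w, o) = √o
(2*30)*153 + h(3, (-2 + b)*6) = (2*30)*153 + √((-2 + 10)*6) = 60*153 + √(8*6) = 9180 + √48 = 9180 + 4*√3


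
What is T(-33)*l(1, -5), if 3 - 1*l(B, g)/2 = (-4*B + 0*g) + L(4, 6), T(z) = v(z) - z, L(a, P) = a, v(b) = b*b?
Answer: 6732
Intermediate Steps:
v(b) = b²
T(z) = z² - z
l(B, g) = -2 + 8*B (l(B, g) = 6 - 2*((-4*B + 0*g) + 4) = 6 - 2*((-4*B + 0) + 4) = 6 - 2*(-4*B + 4) = 6 - 2*(4 - 4*B) = 6 + (-8 + 8*B) = -2 + 8*B)
T(-33)*l(1, -5) = (-33*(-1 - 33))*(-2 + 8*1) = (-33*(-34))*(-2 + 8) = 1122*6 = 6732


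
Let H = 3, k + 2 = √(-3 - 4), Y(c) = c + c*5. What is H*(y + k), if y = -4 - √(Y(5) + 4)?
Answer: -18 - 3*√34 + 3*I*√7 ≈ -35.493 + 7.9373*I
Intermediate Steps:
Y(c) = 6*c (Y(c) = c + 5*c = 6*c)
k = -2 + I*√7 (k = -2 + √(-3 - 4) = -2 + √(-7) = -2 + I*√7 ≈ -2.0 + 2.6458*I)
y = -4 - √34 (y = -4 - √(6*5 + 4) = -4 - √(30 + 4) = -4 - √34 ≈ -9.8309)
H*(y + k) = 3*((-4 - √34) + (-2 + I*√7)) = 3*(-6 - √34 + I*√7) = -18 - 3*√34 + 3*I*√7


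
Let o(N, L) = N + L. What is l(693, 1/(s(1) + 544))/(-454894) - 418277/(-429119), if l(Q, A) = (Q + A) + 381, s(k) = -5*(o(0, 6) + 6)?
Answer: 91868438305569/94478570658824 ≈ 0.97237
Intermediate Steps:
o(N, L) = L + N
s(k) = -60 (s(k) = -5*((6 + 0) + 6) = -5*(6 + 6) = -5*12 = -60)
l(Q, A) = 381 + A + Q (l(Q, A) = (A + Q) + 381 = 381 + A + Q)
l(693, 1/(s(1) + 544))/(-454894) - 418277/(-429119) = (381 + 1/(-60 + 544) + 693)/(-454894) - 418277/(-429119) = (381 + 1/484 + 693)*(-1/454894) - 418277*(-1/429119) = (381 + 1/484 + 693)*(-1/454894) + 418277/429119 = (519817/484)*(-1/454894) + 418277/429119 = -519817/220168696 + 418277/429119 = 91868438305569/94478570658824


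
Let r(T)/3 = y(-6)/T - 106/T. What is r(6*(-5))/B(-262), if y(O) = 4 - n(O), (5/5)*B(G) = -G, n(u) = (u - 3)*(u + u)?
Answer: 21/262 ≈ 0.080153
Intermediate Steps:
n(u) = 2*u*(-3 + u) (n(u) = (-3 + u)*(2*u) = 2*u*(-3 + u))
B(G) = -G
y(O) = 4 - 2*O*(-3 + O)
r(T) = -630/T (r(T) = 3*((4 - 2*(-6)*(-3 - 6))/T - 106/T) = 3*((4 - 2*(-6)*(-9))/T - 106/T) = 3*((4 - 108)/T - 106/T) = 3*(-104/T - 106/T) = 3*(-210/T) = -630/T)
r(6*(-5))/B(-262) = (-630/(6*(-5)))/((-1*(-262))) = -630/(-30)/262 = -630*(-1/30)*(1/262) = 21*(1/262) = 21/262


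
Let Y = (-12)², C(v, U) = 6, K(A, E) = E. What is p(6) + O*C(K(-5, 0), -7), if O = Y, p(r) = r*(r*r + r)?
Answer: 1116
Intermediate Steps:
p(r) = r*(r + r²) (p(r) = r*(r² + r) = r*(r + r²))
Y = 144
O = 144
p(6) + O*C(K(-5, 0), -7) = 6²*(1 + 6) + 144*6 = 36*7 + 864 = 252 + 864 = 1116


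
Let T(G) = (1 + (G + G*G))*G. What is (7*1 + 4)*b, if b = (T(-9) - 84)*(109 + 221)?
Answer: -2689830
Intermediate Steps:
T(G) = G*(1 + G + G**2) (T(G) = (1 + (G + G**2))*G = (1 + G + G**2)*G = G*(1 + G + G**2))
b = -244530 (b = (-9*(1 - 9 + (-9)**2) - 84)*(109 + 221) = (-9*(1 - 9 + 81) - 84)*330 = (-9*73 - 84)*330 = (-657 - 84)*330 = -741*330 = -244530)
(7*1 + 4)*b = (7*1 + 4)*(-244530) = (7 + 4)*(-244530) = 11*(-244530) = -2689830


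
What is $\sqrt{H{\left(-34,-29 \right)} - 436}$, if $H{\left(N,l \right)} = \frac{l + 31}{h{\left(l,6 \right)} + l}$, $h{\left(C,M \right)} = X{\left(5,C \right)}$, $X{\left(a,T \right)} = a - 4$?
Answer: $\frac{i \sqrt{85470}}{14} \approx 20.882 i$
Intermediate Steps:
$X{\left(a,T \right)} = -4 + a$
$h{\left(C,M \right)} = 1$ ($h{\left(C,M \right)} = -4 + 5 = 1$)
$H{\left(N,l \right)} = \frac{31 + l}{1 + l}$ ($H{\left(N,l \right)} = \frac{l + 31}{1 + l} = \frac{31 + l}{1 + l}$)
$\sqrt{H{\left(-34,-29 \right)} - 436} = \sqrt{\frac{31 - 29}{1 - 29} - 436} = \sqrt{\frac{1}{-28} \cdot 2 - 436} = \sqrt{\left(- \frac{1}{28}\right) 2 - 436} = \sqrt{- \frac{1}{14} - 436} = \sqrt{- \frac{6105}{14}} = \frac{i \sqrt{85470}}{14}$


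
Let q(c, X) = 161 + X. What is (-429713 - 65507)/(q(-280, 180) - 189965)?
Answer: 123805/47406 ≈ 2.6116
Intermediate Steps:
(-429713 - 65507)/(q(-280, 180) - 189965) = (-429713 - 65507)/((161 + 180) - 189965) = -495220/(341 - 189965) = -495220/(-189624) = -495220*(-1/189624) = 123805/47406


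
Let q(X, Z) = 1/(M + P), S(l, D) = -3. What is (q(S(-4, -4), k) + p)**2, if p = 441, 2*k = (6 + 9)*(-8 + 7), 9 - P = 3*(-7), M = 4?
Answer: 224850025/1156 ≈ 1.9451e+5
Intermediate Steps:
P = 30 (P = 9 - 3*(-7) = 9 - 1*(-21) = 9 + 21 = 30)
k = -15/2 (k = ((6 + 9)*(-8 + 7))/2 = (15*(-1))/2 = (1/2)*(-15) = -15/2 ≈ -7.5000)
q(X, Z) = 1/34 (q(X, Z) = 1/(4 + 30) = 1/34)
(q(S(-4, -4), k) + p)**2 = (1/34 + 441)**2 = (14995/34)**2 = 224850025/1156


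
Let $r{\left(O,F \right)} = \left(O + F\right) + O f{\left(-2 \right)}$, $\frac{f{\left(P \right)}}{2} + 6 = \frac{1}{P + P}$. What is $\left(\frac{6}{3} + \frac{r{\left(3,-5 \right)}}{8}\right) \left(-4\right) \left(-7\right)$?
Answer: $- \frac{329}{4} \approx -82.25$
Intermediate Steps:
$f{\left(P \right)} = -12 + \frac{1}{P}$ ($f{\left(P \right)} = -12 + \frac{2}{P + P} = -12 + \frac{2}{2 P} = -12 + 2 \frac{1}{2 P} = -12 + \frac{1}{P}$)
$r{\left(O,F \right)} = F - \frac{23 O}{2}$ ($r{\left(O,F \right)} = \left(O + F\right) + O \left(-12 + \frac{1}{-2}\right) = \left(F + O\right) + O \left(-12 - \frac{1}{2}\right) = \left(F + O\right) + O \left(- \frac{25}{2}\right) = \left(F + O\right) - \frac{25 O}{2} = F - \frac{23 O}{2}$)
$\left(\frac{6}{3} + \frac{r{\left(3,-5 \right)}}{8}\right) \left(-4\right) \left(-7\right) = \left(\frac{6}{3} + \frac{-5 - \frac{69}{2}}{8}\right) \left(-4\right) \left(-7\right) = \left(6 \cdot \frac{1}{3} + \left(-5 - \frac{69}{2}\right) \frac{1}{8}\right) \left(-4\right) \left(-7\right) = \left(2 - \frac{79}{16}\right) \left(-4\right) \left(-7\right) = \left(- \frac{47}{16}\right) \left(-4\right) \left(-7\right) = \frac{47}{4} \left(-7\right) = - \frac{329}{4}$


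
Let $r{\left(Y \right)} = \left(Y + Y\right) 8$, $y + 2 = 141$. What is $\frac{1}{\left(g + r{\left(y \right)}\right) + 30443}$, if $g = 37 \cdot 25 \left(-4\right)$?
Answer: $\frac{1}{28967} \approx 3.4522 \cdot 10^{-5}$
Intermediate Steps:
$y = 139$ ($y = -2 + 141 = 139$)
$r{\left(Y \right)} = 16 Y$ ($r{\left(Y \right)} = 2 Y 8 = 16 Y$)
$g = -3700$ ($g = 925 \left(-4\right) = -3700$)
$\frac{1}{\left(g + r{\left(y \right)}\right) + 30443} = \frac{1}{\left(-3700 + 16 \cdot 139\right) + 30443} = \frac{1}{\left(-3700 + 2224\right) + 30443} = \frac{1}{-1476 + 30443} = \frac{1}{28967}$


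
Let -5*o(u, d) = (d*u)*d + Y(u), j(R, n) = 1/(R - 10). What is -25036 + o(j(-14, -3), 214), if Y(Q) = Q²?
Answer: -71004577/2880 ≈ -24654.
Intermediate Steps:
j(R, n) = 1/(-10 + R)
o(u, d) = -u²/5 - u*d²/5 (o(u, d) = -((d*u)*d + u²)/5 = -(u*d² + u²)/5 = -(u² + u*d²)/5 = -u²/5 - u*d²/5)
-25036 + o(j(-14, -3), 214) = -25036 + (-1/(-10 - 14) - 1*214²)/(5*(-10 - 14)) = -25036 + (⅕)*(-1/(-24) - 1*45796)/(-24) = -25036 + (⅕)*(-1/24)*(-1*(-1/24) - 45796) = -25036 + (⅕)*(-1/24)*(1/24 - 45796) = -25036 + (⅕)*(-1/24)*(-1099103/24) = -25036 + 1099103/2880 = -71004577/2880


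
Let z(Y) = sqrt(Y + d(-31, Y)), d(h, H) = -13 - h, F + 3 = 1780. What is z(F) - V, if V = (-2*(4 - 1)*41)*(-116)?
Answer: -28536 + sqrt(1795) ≈ -28494.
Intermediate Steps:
F = 1777 (F = -3 + 1780 = 1777)
z(Y) = sqrt(18 + Y) (z(Y) = sqrt(Y + (-13 - 1*(-31))) = sqrt(Y + (-13 + 31)) = sqrt(Y + 18) = sqrt(18 + Y))
V = 28536 (V = (-2*3*41)*(-116) = -6*41*(-116) = -246*(-116) = 28536)
z(F) - V = sqrt(18 + 1777) - 1*28536 = sqrt(1795) - 28536 = -28536 + sqrt(1795)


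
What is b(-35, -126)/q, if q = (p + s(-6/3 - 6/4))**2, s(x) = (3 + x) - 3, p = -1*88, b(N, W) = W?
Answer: -56/3721 ≈ -0.015050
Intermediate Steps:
p = -88
s(x) = x
q = 33489/4 (q = (-88 + (-6/3 - 6/4))**2 = (-88 + (-6*1/3 - 6*1/4))**2 = (-88 + (-2 - 3/2))**2 = (-88 - 7/2)**2 = (-183/2)**2 = 33489/4 ≈ 8372.3)
b(-35, -126)/q = -126/33489/4 = -126*4/33489 = -56/3721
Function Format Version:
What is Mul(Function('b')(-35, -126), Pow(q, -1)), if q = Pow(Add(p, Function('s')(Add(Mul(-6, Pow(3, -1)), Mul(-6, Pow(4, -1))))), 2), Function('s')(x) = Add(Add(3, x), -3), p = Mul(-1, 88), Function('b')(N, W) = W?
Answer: Rational(-56, 3721) ≈ -0.015050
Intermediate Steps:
p = -88
Function('s')(x) = x
q = Rational(33489, 4) (q = Pow(Add(-88, Add(Mul(-6, Pow(3, -1)), Mul(-6, Pow(4, -1)))), 2) = Pow(Add(-88, Add(Mul(-6, Rational(1, 3)), Mul(-6, Rational(1, 4)))), 2) = Pow(Add(-88, Add(-2, Rational(-3, 2))), 2) = Pow(Add(-88, Rational(-7, 2)), 2) = Pow(Rational(-183, 2), 2) = Rational(33489, 4) ≈ 8372.3)
Mul(Function('b')(-35, -126), Pow(q, -1)) = Mul(-126, Pow(Rational(33489, 4), -1)) = Mul(-126, Rational(4, 33489)) = Rational(-56, 3721)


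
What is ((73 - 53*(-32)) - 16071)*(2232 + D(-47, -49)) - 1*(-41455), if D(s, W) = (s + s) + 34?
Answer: -31022489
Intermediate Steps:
D(s, W) = 34 + 2*s (D(s, W) = 2*s + 34 = 34 + 2*s)
((73 - 53*(-32)) - 16071)*(2232 + D(-47, -49)) - 1*(-41455) = ((73 - 53*(-32)) - 16071)*(2232 + (34 + 2*(-47))) - 1*(-41455) = ((73 + 1696) - 16071)*(2232 + (34 - 94)) + 41455 = (1769 - 16071)*(2232 - 60) + 41455 = -14302*2172 + 41455 = -31063944 + 41455 = -31022489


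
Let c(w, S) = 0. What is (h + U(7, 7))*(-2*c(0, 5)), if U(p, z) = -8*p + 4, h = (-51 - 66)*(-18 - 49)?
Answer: 0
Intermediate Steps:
h = 7839 (h = -117*(-67) = 7839)
U(p, z) = 4 - 8*p
(h + U(7, 7))*(-2*c(0, 5)) = (7839 + (4 - 8*7))*(-2*0) = (7839 + (4 - 56))*0 = (7839 - 52)*0 = 7787*0 = 0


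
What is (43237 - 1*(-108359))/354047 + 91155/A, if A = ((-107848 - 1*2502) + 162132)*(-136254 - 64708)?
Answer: 1577508187442979/3684288948607348 ≈ 0.42817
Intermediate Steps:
A = -10406214284 (A = ((-107848 - 2502) + 162132)*(-200962) = (-110350 + 162132)*(-200962) = 51782*(-200962) = -10406214284)
(43237 - 1*(-108359))/354047 + 91155/A = (43237 - 1*(-108359))/354047 + 91155/(-10406214284) = (43237 + 108359)*(1/354047) + 91155*(-1/10406214284) = 151596*(1/354047) - 91155/10406214284 = 151596/354047 - 91155/10406214284 = 1577508187442979/3684288948607348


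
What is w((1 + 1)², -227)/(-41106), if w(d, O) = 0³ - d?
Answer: 2/20553 ≈ 9.7309e-5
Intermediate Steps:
w(d, O) = -d (w(d, O) = 0 - d = -d)
w((1 + 1)², -227)/(-41106) = -(1 + 1)²/(-41106) = -1*2²*(-1/41106) = -1*4*(-1/41106) = -4*(-1/41106) = 2/20553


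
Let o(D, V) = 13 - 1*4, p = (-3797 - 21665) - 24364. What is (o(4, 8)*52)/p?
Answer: -234/24913 ≈ -0.0093927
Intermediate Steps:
p = -49826 (p = -25462 - 24364 = -49826)
o(D, V) = 9 (o(D, V) = 13 - 4 = 9)
(o(4, 8)*52)/p = (9*52)/(-49826) = 468*(-1/49826) = -234/24913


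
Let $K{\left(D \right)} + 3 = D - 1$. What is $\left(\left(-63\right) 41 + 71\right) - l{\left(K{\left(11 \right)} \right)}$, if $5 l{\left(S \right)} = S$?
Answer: $- \frac{12567}{5} \approx -2513.4$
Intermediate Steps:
$K{\left(D \right)} = -4 + D$ ($K{\left(D \right)} = -3 + \left(D - 1\right) = -3 + \left(-1 + D\right) = -4 + D$)
$l{\left(S \right)} = \frac{S}{5}$
$\left(\left(-63\right) 41 + 71\right) - l{\left(K{\left(11 \right)} \right)} = \left(\left(-63\right) 41 + 71\right) - \frac{-4 + 11}{5} = \left(-2583 + 71\right) - \frac{1}{5} \cdot 7 = -2512 - \frac{7}{5} = - \frac{12567}{5}$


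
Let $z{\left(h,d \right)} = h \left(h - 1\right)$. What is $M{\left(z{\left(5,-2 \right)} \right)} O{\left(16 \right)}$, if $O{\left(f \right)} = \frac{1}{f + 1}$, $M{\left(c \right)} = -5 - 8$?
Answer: $- \frac{13}{17} \approx -0.76471$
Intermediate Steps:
$z{\left(h,d \right)} = h \left(-1 + h\right)$
$M{\left(c \right)} = -13$ ($M{\left(c \right)} = -5 - 8 = -13$)
$O{\left(f \right)} = \frac{1}{1 + f}$
$M{\left(z{\left(5,-2 \right)} \right)} O{\left(16 \right)} = - \frac{13}{1 + 16} = - \frac{13}{17}$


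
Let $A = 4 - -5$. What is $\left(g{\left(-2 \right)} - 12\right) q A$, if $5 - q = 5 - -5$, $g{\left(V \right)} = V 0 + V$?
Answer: $630$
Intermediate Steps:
$g{\left(V \right)} = V$ ($g{\left(V \right)} = 0 + V = V$)
$q = -5$ ($q = 5 - \left(5 - -5\right) = 5 - \left(5 + 5\right) = 5 - 10 = -5$)
$A = 9$ ($A = 4 + 5 = 9$)
$\left(g{\left(-2 \right)} - 12\right) q A = \left(-2 - 12\right) \left(\left(-5\right) 9\right) = \left(-14\right) \left(-45\right) = 630$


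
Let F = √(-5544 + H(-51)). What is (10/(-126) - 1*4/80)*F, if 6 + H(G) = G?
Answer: -163*I*√5601/1260 ≈ -9.6817*I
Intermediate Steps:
H(G) = -6 + G
F = I*√5601 (F = √(-5544 + (-6 - 51)) = √(-5544 - 57) = √(-5601) = I*√5601 ≈ 74.84*I)
(10/(-126) - 1*4/80)*F = (10/(-126) - 1*4/80)*(I*√5601) = (10*(-1/126) - 4*1/80)*(I*√5601) = (-5/63 - 1/20)*(I*√5601) = -163*I*√5601/1260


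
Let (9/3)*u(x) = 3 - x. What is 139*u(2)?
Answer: 139/3 ≈ 46.333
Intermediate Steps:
u(x) = 1 - x/3 (u(x) = (3 - x)/3 = 1 - x/3)
139*u(2) = 139*(1 - ⅓*2) = 139*(1 - ⅔) = 139*(⅓) = 139/3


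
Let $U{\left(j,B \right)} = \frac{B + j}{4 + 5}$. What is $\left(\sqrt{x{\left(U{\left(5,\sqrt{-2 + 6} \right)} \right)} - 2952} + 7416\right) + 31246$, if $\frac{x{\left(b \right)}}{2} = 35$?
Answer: $38662 + i \sqrt{2882} \approx 38662.0 + 53.684 i$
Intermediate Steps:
$U{\left(j,B \right)} = \frac{B}{9} + \frac{j}{9}$ ($U{\left(j,B \right)} = \frac{B + j}{9} = \left(B + j\right) \frac{1}{9} = \frac{B}{9} + \frac{j}{9}$)
$x{\left(b \right)} = 70$ ($x{\left(b \right)} = 2 \cdot 35 = 70$)
$\left(\sqrt{x{\left(U{\left(5,\sqrt{-2 + 6} \right)} \right)} - 2952} + 7416\right) + 31246 = \left(\sqrt{70 - 2952} + 7416\right) + 31246 = \left(\sqrt{-2882} + 7416\right) + 31246 = \left(i \sqrt{2882} + 7416\right) + 31246 = \left(7416 + i \sqrt{2882}\right) + 31246 = 38662 + i \sqrt{2882}$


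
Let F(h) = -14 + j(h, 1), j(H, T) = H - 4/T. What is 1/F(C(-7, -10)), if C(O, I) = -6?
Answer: -1/24 ≈ -0.041667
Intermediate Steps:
F(h) = -18 + h (F(h) = -14 + (h - 4/1) = -14 + (h - 4*1) = -14 + (h - 4) = -14 + (-4 + h) = -18 + h)
1/F(C(-7, -10)) = 1/(-18 - 6) = 1/(-24) = -1/24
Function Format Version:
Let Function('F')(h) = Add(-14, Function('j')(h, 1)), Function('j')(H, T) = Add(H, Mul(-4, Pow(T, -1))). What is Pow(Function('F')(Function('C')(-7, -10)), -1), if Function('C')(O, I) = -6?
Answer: Rational(-1, 24) ≈ -0.041667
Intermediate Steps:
Function('F')(h) = Add(-18, h) (Function('F')(h) = Add(-14, Add(h, Mul(-4, Pow(1, -1)))) = Add(-14, Add(h, Mul(-4, 1))) = Add(-14, Add(h, -4)) = Add(-14, Add(-4, h)) = Add(-18, h))
Pow(Function('F')(Function('C')(-7, -10)), -1) = Pow(Add(-18, -6), -1) = Pow(-24, -1) = Rational(-1, 24)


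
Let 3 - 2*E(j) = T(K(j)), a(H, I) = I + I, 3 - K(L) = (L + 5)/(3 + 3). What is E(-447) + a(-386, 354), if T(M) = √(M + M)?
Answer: 1419/2 - √345/3 ≈ 703.31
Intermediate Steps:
K(L) = 13/6 - L/6 (K(L) = 3 - (L + 5)/(3 + 3) = 3 - (5 + L)/6 = 3 - (⅚ + L/6) = 3 + (-⅚ - L/6) = 13/6 - L/6)
T(M) = √2*√M (T(M) = √(2*M) = √2*√M)
a(H, I) = 2*I
E(j) = 3/2 - √2*√(13/6 - j/6)/2
E(-447) + a(-386, 354) = (3/2 - √(39 - 3*(-447))/6) + 2*354 = (3/2 - √(39 + 1341)/6) + 708 = (3/2 - √345/3) + 708 = 1419/2 - √345/3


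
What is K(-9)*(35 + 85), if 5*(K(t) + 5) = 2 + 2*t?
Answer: -984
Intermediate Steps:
K(t) = -23/5 + 2*t/5 (K(t) = -5 + (2 + 2*t)/5 = -5 + (⅖ + 2*t/5) = -23/5 + 2*t/5)
K(-9)*(35 + 85) = (-23/5 + (⅖)*(-9))*(35 + 85) = (-23/5 - 18/5)*120 = -41/5*120 = -984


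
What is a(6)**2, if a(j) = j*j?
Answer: 1296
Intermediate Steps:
a(j) = j**2
a(6)**2 = (6**2)**2 = 36**2 = 1296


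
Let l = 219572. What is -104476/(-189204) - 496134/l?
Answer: -8866316633/5192987586 ≈ -1.7074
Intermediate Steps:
-104476/(-189204) - 496134/l = -104476/(-189204) - 496134/219572 = -104476*(-1/189204) - 496134*1/219572 = 26119/47301 - 248067/109786 = -8866316633/5192987586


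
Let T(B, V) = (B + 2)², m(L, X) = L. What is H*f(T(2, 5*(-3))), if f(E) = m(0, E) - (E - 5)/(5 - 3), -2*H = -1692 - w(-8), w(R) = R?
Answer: -4631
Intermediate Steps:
H = 842 (H = -(-1692 - 1*(-8))/2 = -(-1692 + 8)/2 = -½*(-1684) = 842)
T(B, V) = (2 + B)²
f(E) = 5/2 - E/2 (f(E) = 0 - (E - 5)/(5 - 3) = 0 - (-5 + E)/2 = 0 - (-5/2 + E/2) = 0 + (5/2 - E/2) = 5/2 - E/2)
H*f(T(2, 5*(-3))) = 842*(5/2 - (2 + 2)²/2) = 842*(5/2 - ½*4²) = 842*(5/2 - ½*16) = 842*(5/2 - 8) = 842*(-11/2) = -4631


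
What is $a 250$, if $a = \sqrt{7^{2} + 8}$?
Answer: $250 \sqrt{57} \approx 1887.5$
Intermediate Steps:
$a = \sqrt{57}$ ($a = \sqrt{49 + 8} = \sqrt{57} \approx 7.5498$)
$a 250 = \sqrt{57} \cdot 250 = 250 \sqrt{57}$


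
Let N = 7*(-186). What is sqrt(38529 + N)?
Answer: sqrt(37227) ≈ 192.94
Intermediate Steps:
N = -1302
sqrt(38529 + N) = sqrt(38529 - 1302) = sqrt(37227)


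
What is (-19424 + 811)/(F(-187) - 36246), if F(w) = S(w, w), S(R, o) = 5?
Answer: 18613/36241 ≈ 0.51359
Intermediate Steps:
F(w) = 5
(-19424 + 811)/(F(-187) - 36246) = (-19424 + 811)/(5 - 36246) = -18613/(-36241) = -18613*(-1/36241) = 18613/36241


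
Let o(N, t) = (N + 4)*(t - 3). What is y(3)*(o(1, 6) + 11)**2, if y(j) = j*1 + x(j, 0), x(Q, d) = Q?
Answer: 4056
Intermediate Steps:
o(N, t) = (-3 + t)*(4 + N) (o(N, t) = (4 + N)*(-3 + t) = (-3 + t)*(4 + N))
y(j) = 2*j (y(j) = j*1 + j = j + j = 2*j)
y(3)*(o(1, 6) + 11)**2 = (2*3)*((-12 - 3*1 + 4*6 + 1*6) + 11)**2 = 6*((-12 - 3 + 24 + 6) + 11)**2 = 6*(15 + 11)**2 = 6*26**2 = 6*676 = 4056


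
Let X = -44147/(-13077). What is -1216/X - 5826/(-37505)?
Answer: -596133507738/1655733235 ≈ -360.04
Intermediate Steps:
X = 44147/13077 (X = -44147*(-1/13077) = 44147/13077 ≈ 3.3759)
-1216/X - 5826/(-37505) = -1216/44147/13077 - 5826/(-37505) = -1216*13077/44147 - 5826*(-1/37505) = -15901632/44147 + 5826/37505 = -596133507738/1655733235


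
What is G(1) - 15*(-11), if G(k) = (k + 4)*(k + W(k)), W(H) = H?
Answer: 175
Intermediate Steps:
G(k) = 2*k*(4 + k) (G(k) = (k + 4)*(k + k) = (4 + k)*(2*k) = 2*k*(4 + k))
G(1) - 15*(-11) = 2*1*(4 + 1) - 15*(-11) = 2*1*5 + 165 = 10 + 165 = 175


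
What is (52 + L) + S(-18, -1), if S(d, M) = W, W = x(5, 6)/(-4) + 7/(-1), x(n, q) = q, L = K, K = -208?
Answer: -329/2 ≈ -164.50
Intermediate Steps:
L = -208
W = -17/2 (W = 6/(-4) + 7/(-1) = 6*(-1/4) + 7*(-1) = -3/2 - 7 = -17/2 ≈ -8.5000)
S(d, M) = -17/2
(52 + L) + S(-18, -1) = (52 - 208) - 17/2 = -156 - 17/2 = -329/2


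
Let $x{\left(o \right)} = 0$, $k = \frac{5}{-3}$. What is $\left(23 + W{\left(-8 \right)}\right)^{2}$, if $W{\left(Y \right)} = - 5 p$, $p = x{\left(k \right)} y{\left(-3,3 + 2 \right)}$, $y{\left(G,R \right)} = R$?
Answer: $529$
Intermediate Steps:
$k = - \frac{5}{3}$ ($k = 5 \left(- \frac{1}{3}\right) = - \frac{5}{3} \approx -1.6667$)
$p = 0$ ($p = 0 \left(3 + 2\right) = 0 \cdot 5 = 0$)
$W{\left(Y \right)} = 0$ ($W{\left(Y \right)} = \left(-5\right) 0 = 0$)
$\left(23 + W{\left(-8 \right)}\right)^{2} = \left(23 + 0\right)^{2} = 23^{2} = 529$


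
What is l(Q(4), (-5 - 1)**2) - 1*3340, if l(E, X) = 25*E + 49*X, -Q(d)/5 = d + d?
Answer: -2576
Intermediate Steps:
Q(d) = -10*d (Q(d) = -5*(d + d) = -10*d)
l(Q(4), (-5 - 1)**2) - 1*3340 = (25*(-10*4) + 49*(-5 - 1)**2) - 1*3340 = (25*(-40) + 49*(-6)**2) - 3340 = (-1000 + 49*36) - 3340 = (-1000 + 1764) - 3340 = 764 - 3340 = -2576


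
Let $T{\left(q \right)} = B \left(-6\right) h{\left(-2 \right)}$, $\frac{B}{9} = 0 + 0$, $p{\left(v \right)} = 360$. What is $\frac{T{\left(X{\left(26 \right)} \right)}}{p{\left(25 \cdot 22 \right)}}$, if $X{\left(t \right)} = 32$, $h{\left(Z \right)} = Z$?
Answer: $0$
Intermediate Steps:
$B = 0$ ($B = 9 \left(0 + 0\right) = 9 \cdot 0 = 0$)
$T{\left(q \right)} = 0$ ($T{\left(q \right)} = 0 \left(-6\right) \left(-2\right) = 0 \left(-2\right) = 0$)
$\frac{T{\left(X{\left(26 \right)} \right)}}{p{\left(25 \cdot 22 \right)}} = \frac{0}{360} = 0 \cdot \frac{1}{360} = 0$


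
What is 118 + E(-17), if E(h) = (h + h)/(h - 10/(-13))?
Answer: 25340/211 ≈ 120.09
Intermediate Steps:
E(h) = 2*h/(10/13 + h) (E(h) = (2*h)/(h - 10*(-1/13)) = (2*h)/(h + 10/13) = (2*h)/(10/13 + h) = 2*h/(10/13 + h))
118 + E(-17) = 118 + 26*(-17)/(10 + 13*(-17)) = 118 + 26*(-17)/(10 - 221) = 118 + 26*(-17)/(-211) = 118 + 26*(-17)*(-1/211) = 118 + 442/211 = 25340/211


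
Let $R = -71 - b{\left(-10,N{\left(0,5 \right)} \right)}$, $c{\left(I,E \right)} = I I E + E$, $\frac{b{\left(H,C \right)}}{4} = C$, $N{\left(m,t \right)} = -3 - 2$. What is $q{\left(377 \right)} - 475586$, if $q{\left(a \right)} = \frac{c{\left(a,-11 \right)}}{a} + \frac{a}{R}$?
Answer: $- \frac{9223969081}{19227} \approx -4.7974 \cdot 10^{5}$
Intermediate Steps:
$N{\left(m,t \right)} = -5$
$b{\left(H,C \right)} = 4 C$
$c{\left(I,E \right)} = E + E I^{2}$ ($c{\left(I,E \right)} = I^{2} E + E = E I^{2} + E = E + E I^{2}$)
$R = -51$ ($R = -71 - 4 \left(-5\right) = -71 - -20 = -71 + 20 = -51$)
$q{\left(a \right)} = - \frac{a}{51} + \frac{-11 - 11 a^{2}}{a}$ ($q{\left(a \right)} = \frac{\left(-11\right) \left(1 + a^{2}\right)}{a} + \frac{a}{-51} = \frac{-11 - 11 a^{2}}{a} + a \left(- \frac{1}{51}\right) = \frac{-11 - 11 a^{2}}{a} - \frac{a}{51} = - \frac{a}{51} + \frac{-11 - 11 a^{2}}{a}$)
$q{\left(377 \right)} - 475586 = \left(- \frac{11}{377} - \frac{211874}{51}\right) - 475586 = - \frac{79877059}{19227} - 475586 = - \frac{9223969081}{19227}$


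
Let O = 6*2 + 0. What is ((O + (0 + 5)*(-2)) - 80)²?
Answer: 6084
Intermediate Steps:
O = 12 (O = 12 + 0 = 12)
((O + (0 + 5)*(-2)) - 80)² = ((12 + (0 + 5)*(-2)) - 80)² = ((12 + 5*(-2)) - 80)² = ((12 - 10) - 80)² = (2 - 80)² = (-78)² = 6084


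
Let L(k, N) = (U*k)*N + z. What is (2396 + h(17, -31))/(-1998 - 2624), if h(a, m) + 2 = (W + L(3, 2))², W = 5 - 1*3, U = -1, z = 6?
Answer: -1199/2311 ≈ -0.51882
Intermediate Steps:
W = 2 (W = 5 - 3 = 2)
L(k, N) = 6 - N*k (L(k, N) = (-k)*N + 6 = -N*k + 6 = 6 - N*k)
h(a, m) = 2 (h(a, m) = -2 + (2 + (6 - 1*2*3))² = -2 + (2 + (6 - 6))² = -2 + (2 + 0)² = -2 + 2² = -2 + 4 = 2)
(2396 + h(17, -31))/(-1998 - 2624) = (2396 + 2)/(-1998 - 2624) = 2398/(-4622) = 2398*(-1/4622) = -1199/2311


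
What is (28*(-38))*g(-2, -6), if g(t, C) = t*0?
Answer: 0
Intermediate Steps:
g(t, C) = 0
(28*(-38))*g(-2, -6) = (28*(-38))*0 = -1064*0 = 0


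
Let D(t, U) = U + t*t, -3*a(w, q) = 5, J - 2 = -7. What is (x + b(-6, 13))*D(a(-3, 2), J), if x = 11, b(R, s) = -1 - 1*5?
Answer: -100/9 ≈ -11.111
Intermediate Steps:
J = -5 (J = 2 - 7 = -5)
b(R, s) = -6 (b(R, s) = -1 - 5 = -6)
a(w, q) = -5/3 (a(w, q) = -⅓*5 = -5/3)
D(t, U) = U + t²
(x + b(-6, 13))*D(a(-3, 2), J) = (11 - 6)*(-5 + (-5/3)²) = 5*(-5 + 25/9) = 5*(-20/9) = -100/9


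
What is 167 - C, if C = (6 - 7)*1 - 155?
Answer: 323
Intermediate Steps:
C = -156 (C = -1*1 - 155 = -1 - 155 = -156)
167 - C = 167 - 1*(-156) = 167 + 156 = 323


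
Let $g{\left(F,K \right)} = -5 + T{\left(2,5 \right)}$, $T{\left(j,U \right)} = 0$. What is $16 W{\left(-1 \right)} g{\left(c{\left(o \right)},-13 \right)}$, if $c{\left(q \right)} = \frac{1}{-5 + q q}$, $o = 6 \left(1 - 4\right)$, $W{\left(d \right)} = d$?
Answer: $80$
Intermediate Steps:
$o = -18$ ($o = 6 \left(-3\right) = -18$)
$c{\left(q \right)} = \frac{1}{-5 + q^{2}}$
$g{\left(F,K \right)} = -5$ ($g{\left(F,K \right)} = -5 + 0 = -5$)
$16 W{\left(-1 \right)} g{\left(c{\left(o \right)},-13 \right)} = 16 \left(-1\right) \left(-5\right) = \left(-16\right) \left(-5\right) = 80$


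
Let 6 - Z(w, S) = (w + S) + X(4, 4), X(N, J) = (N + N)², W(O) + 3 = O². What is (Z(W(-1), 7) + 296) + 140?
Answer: 373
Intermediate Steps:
W(O) = -3 + O²
X(N, J) = 4*N² (X(N, J) = (2*N)² = 4*N²)
Z(w, S) = -58 - S - w (Z(w, S) = 6 - ((w + S) + 4*4²) = 6 - ((S + w) + 4*16) = 6 - ((S + w) + 64) = 6 - (64 + S + w) = 6 + (-64 - S - w) = -58 - S - w)
(Z(W(-1), 7) + 296) + 140 = ((-58 - 1*7 - (-3 + (-1)²)) + 296) + 140 = ((-58 - 7 - (-3 + 1)) + 296) + 140 = ((-58 - 7 - 1*(-2)) + 296) + 140 = ((-58 - 7 + 2) + 296) + 140 = (-63 + 296) + 140 = 233 + 140 = 373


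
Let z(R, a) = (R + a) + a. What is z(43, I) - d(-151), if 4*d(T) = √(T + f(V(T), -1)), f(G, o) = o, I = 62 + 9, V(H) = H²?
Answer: 185 - I*√38/2 ≈ 185.0 - 3.0822*I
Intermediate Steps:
I = 71
z(R, a) = R + 2*a
d(T) = √(-1 + T)/4 (d(T) = √(T - 1)/4 = √(-1 + T)/4)
z(43, I) - d(-151) = (43 + 2*71) - √(-1 - 151)/4 = (43 + 142) - √(-152)/4 = 185 - 2*I*√38/4 = 185 - I*√38/2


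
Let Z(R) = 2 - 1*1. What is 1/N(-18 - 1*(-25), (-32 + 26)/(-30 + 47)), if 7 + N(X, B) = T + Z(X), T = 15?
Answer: ⅑ ≈ 0.11111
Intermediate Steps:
Z(R) = 1 (Z(R) = 2 - 1 = 1)
N(X, B) = 9 (N(X, B) = -7 + (15 + 1) = -7 + 16 = 9)
1/N(-18 - 1*(-25), (-32 + 26)/(-30 + 47)) = 1/9 = ⅑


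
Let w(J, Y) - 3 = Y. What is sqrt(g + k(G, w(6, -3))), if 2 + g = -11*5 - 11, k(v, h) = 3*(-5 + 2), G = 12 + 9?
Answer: I*sqrt(77) ≈ 8.775*I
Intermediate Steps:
w(J, Y) = 3 + Y
G = 21
k(v, h) = -9 (k(v, h) = 3*(-3) = -9)
g = -68 (g = -2 + (-11*5 - 11) = -2 + (-55 - 11) = -2 - 66 = -68)
sqrt(g + k(G, w(6, -3))) = sqrt(-68 - 9) = sqrt(-77) = I*sqrt(77)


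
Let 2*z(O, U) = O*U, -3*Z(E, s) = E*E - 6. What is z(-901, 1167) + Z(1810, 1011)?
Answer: -9706589/6 ≈ -1.6178e+6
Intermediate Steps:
Z(E, s) = 2 - E**2/3 (Z(E, s) = -(E*E - 6)/3 = -(E**2 - 6)/3 = -(-6 + E**2)/3 = 2 - E**2/3)
z(O, U) = O*U/2 (z(O, U) = (O*U)/2 = O*U/2)
z(-901, 1167) + Z(1810, 1011) = (1/2)*(-901)*1167 + (2 - 1/3*1810**2) = -1051467/2 + (2 - 1/3*3276100) = -1051467/2 + (2 - 3276100/3) = -1051467/2 - 3276094/3 = -9706589/6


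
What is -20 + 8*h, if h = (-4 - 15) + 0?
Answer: -172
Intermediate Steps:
h = -19 (h = -19 + 0 = -19)
-20 + 8*h = -20 + 8*(-19) = -20 - 152 = -172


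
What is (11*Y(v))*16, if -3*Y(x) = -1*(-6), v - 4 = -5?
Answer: -352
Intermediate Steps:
v = -1 (v = 4 - 5 = -1)
Y(x) = -2 (Y(x) = -(-1)*(-6)/3 = -⅓*6 = -2)
(11*Y(v))*16 = (11*(-2))*16 = -22*16 = -352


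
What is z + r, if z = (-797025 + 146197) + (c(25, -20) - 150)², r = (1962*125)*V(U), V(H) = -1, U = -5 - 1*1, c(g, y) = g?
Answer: -880453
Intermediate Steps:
U = -6 (U = -5 - 1 = -6)
r = -245250 (r = (1962*125)*(-1) = 245250*(-1) = -245250)
z = -635203 (z = (-797025 + 146197) + (25 - 150)² = -650828 + (-125)² = -650828 + 15625 = -635203)
z + r = -635203 - 245250 = -880453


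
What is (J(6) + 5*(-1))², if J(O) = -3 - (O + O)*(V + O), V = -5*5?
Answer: 48400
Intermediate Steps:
V = -25
J(O) = -3 - 2*O*(-25 + O) (J(O) = -3 - (O + O)*(-25 + O) = -3 - 2*O*(-25 + O))
(J(6) + 5*(-1))² = ((-3 - 2*6² + 50*6) + 5*(-1))² = ((-3 - 2*36 + 300) - 5)² = ((-3 - 72 + 300) - 5)² = (225 - 5)² = 220² = 48400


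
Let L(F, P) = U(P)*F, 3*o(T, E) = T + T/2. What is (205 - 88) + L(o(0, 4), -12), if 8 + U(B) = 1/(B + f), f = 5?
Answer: 117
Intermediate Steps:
U(B) = -8 + 1/(5 + B) (U(B) = -8 + 1/(B + 5) = -8 + 1/(5 + B))
o(T, E) = T/2 (o(T, E) = (T + T/2)/3 = (3*T/2)/3 = T/2)
L(F, P) = F*(-39 - 8*P)/(5 + P) (L(F, P) = ((-39 - 8*P)/(5 + P))*F = F*(-39 - 8*P)/(5 + P))
(205 - 88) + L(o(0, 4), -12) = (205 - 88) - (½)*0*(39 + 8*(-12))/(5 - 12) = 117 - 1*0*(39 - 96)/(-7) = 117 - 1*0*(-⅐)*(-57) = 117 + 0 = 117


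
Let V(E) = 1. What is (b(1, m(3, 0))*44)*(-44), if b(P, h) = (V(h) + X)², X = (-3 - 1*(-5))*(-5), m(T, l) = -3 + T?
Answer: -156816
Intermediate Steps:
X = -10 (X = (-3 + 5)*(-5) = 2*(-5) = -10)
b(P, h) = 81 (b(P, h) = (1 - 10)² = (-9)² = 81)
(b(1, m(3, 0))*44)*(-44) = (81*44)*(-44) = 3564*(-44) = -156816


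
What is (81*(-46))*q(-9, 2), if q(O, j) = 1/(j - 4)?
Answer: 1863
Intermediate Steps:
q(O, j) = 1/(-4 + j)
(81*(-46))*q(-9, 2) = (81*(-46))/(-4 + 2) = -3726/(-2) = -3726*(-½) = 1863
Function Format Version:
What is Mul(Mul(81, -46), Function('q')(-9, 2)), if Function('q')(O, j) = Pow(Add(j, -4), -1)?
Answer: 1863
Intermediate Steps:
Function('q')(O, j) = Pow(Add(-4, j), -1)
Mul(Mul(81, -46), Function('q')(-9, 2)) = Mul(Mul(81, -46), Pow(Add(-4, 2), -1)) = Mul(-3726, Pow(-2, -1)) = Mul(-3726, Rational(-1, 2)) = 1863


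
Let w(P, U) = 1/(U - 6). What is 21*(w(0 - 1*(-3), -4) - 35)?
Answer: -7371/10 ≈ -737.10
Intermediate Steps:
w(P, U) = 1/(-6 + U)
21*(w(0 - 1*(-3), -4) - 35) = 21*(1/(-6 - 4) - 35) = 21*(1/(-10) - 35) = 21*(-1/10 - 35) = 21*(-351/10) = -7371/10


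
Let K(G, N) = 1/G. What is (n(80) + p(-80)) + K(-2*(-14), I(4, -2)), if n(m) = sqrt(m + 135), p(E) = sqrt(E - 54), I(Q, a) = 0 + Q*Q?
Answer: 1/28 + sqrt(215) + I*sqrt(134) ≈ 14.699 + 11.576*I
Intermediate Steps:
I(Q, a) = Q**2 (I(Q, a) = 0 + Q**2 = Q**2)
p(E) = sqrt(-54 + E)
n(m) = sqrt(135 + m)
(n(80) + p(-80)) + K(-2*(-14), I(4, -2)) = (sqrt(135 + 80) + sqrt(-54 - 80)) + 1/(-2*(-14)) = (sqrt(215) + sqrt(-134)) + 1/28 = (sqrt(215) + I*sqrt(134)) + 1/28 = 1/28 + sqrt(215) + I*sqrt(134)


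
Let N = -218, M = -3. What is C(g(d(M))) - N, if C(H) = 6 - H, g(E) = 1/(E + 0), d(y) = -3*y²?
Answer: 6049/27 ≈ 224.04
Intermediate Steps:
g(E) = 1/E
C(g(d(M))) - N = (6 - 1/((-3*(-3)²))) - 1*(-218) = (6 - 1/((-3*9))) + 218 = (6 - 1/(-27)) + 218 = (6 - 1*(-1/27)) + 218 = (6 + 1/27) + 218 = 163/27 + 218 = 6049/27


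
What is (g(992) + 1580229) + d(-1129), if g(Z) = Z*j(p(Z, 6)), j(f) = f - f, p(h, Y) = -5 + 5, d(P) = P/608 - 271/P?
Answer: 1084718643055/686432 ≈ 1.5802e+6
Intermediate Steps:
d(P) = -271/P + P/608 (d(P) = P*(1/608) - 271/P = P/608 - 271/P = -271/P + P/608)
p(h, Y) = 0
j(f) = 0
g(Z) = 0 (g(Z) = Z*0 = 0)
(g(992) + 1580229) + d(-1129) = (0 + 1580229) + (-271/(-1129) + (1/608)*(-1129)) = 1580229 + (-271*(-1/1129) - 1129/608) = 1580229 + (271/1129 - 1129/608) = 1580229 - 1109873/686432 = 1084718643055/686432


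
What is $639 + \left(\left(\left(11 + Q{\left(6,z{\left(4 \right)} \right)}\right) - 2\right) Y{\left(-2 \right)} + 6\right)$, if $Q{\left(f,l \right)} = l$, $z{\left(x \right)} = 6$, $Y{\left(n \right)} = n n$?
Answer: $705$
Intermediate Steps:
$Y{\left(n \right)} = n^{2}$
$639 + \left(\left(\left(11 + Q{\left(6,z{\left(4 \right)} \right)}\right) - 2\right) Y{\left(-2 \right)} + 6\right) = 639 + \left(\left(\left(11 + 6\right) - 2\right) \left(-2\right)^{2} + 6\right) = 639 + \left(\left(17 - 2\right) 4 + 6\right) = 639 + \left(15 \cdot 4 + 6\right) = 639 + \left(60 + 6\right) = 639 + 66 = 705$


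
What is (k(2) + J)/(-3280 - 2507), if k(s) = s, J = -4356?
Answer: 4354/5787 ≈ 0.75238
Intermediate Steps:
(k(2) + J)/(-3280 - 2507) = (2 - 4356)/(-3280 - 2507) = -4354/(-5787) = -4354*(-1/5787) = 4354/5787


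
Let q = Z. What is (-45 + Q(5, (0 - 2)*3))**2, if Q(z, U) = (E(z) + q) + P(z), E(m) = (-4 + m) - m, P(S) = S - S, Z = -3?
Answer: 2704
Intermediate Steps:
P(S) = 0
E(m) = -4
q = -3
Q(z, U) = -7 (Q(z, U) = (-4 - 3) + 0 = -7 + 0 = -7)
(-45 + Q(5, (0 - 2)*3))**2 = (-45 - 7)**2 = (-52)**2 = 2704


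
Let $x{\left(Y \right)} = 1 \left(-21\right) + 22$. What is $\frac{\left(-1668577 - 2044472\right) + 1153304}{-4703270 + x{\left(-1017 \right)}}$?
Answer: $\frac{2559745}{4703269} \approx 0.54425$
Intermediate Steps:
$x{\left(Y \right)} = 1$ ($x{\left(Y \right)} = -21 + 22 = 1$)
$\frac{\left(-1668577 - 2044472\right) + 1153304}{-4703270 + x{\left(-1017 \right)}} = \frac{\left(-1668577 - 2044472\right) + 1153304}{-4703270 + 1} = \frac{\left(-1668577 - 2044472\right) + 1153304}{-4703269} = \left(-3713049 + 1153304\right) \left(- \frac{1}{4703269}\right) = \left(-2559745\right) \left(- \frac{1}{4703269}\right) = \frac{2559745}{4703269}$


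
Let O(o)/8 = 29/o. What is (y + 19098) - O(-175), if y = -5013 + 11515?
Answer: 4480232/175 ≈ 25601.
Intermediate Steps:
y = 6502
O(o) = 232/o (O(o) = 8*(29/o) = 232/o)
(y + 19098) - O(-175) = (6502 + 19098) - 232/(-175) = 25600 - 232*(-1)/175 = 25600 - 1*(-232/175) = 25600 + 232/175 = 4480232/175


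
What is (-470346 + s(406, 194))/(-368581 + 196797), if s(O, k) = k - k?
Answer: 235173/85892 ≈ 2.7380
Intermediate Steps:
s(O, k) = 0
(-470346 + s(406, 194))/(-368581 + 196797) = (-470346 + 0)/(-368581 + 196797) = -470346/(-171784) = -470346*(-1/171784) = 235173/85892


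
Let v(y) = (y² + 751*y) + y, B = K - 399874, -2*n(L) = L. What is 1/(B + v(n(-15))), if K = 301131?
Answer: -4/372187 ≈ -1.0747e-5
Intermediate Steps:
n(L) = -L/2
B = -98743 (B = 301131 - 399874 = -98743)
v(y) = y² + 752*y
1/(B + v(n(-15))) = 1/(-98743 + (-½*(-15))*(752 - ½*(-15))) = 1/(-98743 + 15*(752 + 15/2)/2) = 1/(-98743 + (15/2)*(1519/2)) = 1/(-98743 + 22785/4) = 1/(-372187/4) = -4/372187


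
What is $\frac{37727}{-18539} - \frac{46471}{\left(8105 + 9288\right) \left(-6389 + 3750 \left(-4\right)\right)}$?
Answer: $- \frac{14034294646710}{6896857960703} \approx -2.0349$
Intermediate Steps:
$\frac{37727}{-18539} - \frac{46471}{\left(8105 + 9288\right) \left(-6389 + 3750 \left(-4\right)\right)} = 37727 \left(- \frac{1}{18539}\right) - \frac{46471}{17393 \left(-6389 - 15000\right)} = - \frac{37727}{18539} - \frac{46471}{17393 \left(-21389\right)} = - \frac{37727}{18539} - \frac{46471}{-372018877} = - \frac{37727}{18539} - - \frac{46471}{372018877} = - \frac{37727}{18539} + \frac{46471}{372018877} = - \frac{14034294646710}{6896857960703}$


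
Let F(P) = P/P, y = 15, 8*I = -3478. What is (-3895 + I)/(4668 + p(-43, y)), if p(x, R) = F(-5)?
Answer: -753/812 ≈ -0.92734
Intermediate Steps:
I = -1739/4 (I = (⅛)*(-3478) = -1739/4 ≈ -434.75)
F(P) = 1
p(x, R) = 1
(-3895 + I)/(4668 + p(-43, y)) = (-3895 - 1739/4)/(4668 + 1) = -17319/4/4669 = -17319/4*1/4669 = -753/812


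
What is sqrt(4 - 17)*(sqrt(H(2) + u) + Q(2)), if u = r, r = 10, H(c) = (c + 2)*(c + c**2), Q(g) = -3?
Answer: I*sqrt(13)*(-3 + sqrt(34)) ≈ 10.207*I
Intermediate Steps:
H(c) = (2 + c)*(c + c**2)
u = 10
sqrt(4 - 17)*(sqrt(H(2) + u) + Q(2)) = sqrt(4 - 17)*(sqrt(2*(2 + 2**2 + 3*2) + 10) - 3) = sqrt(-13)*(sqrt(2*(2 + 4 + 6) + 10) - 3) = (I*sqrt(13))*(sqrt(2*12 + 10) - 3) = (I*sqrt(13))*(sqrt(24 + 10) - 3) = (I*sqrt(13))*(sqrt(34) - 3) = (I*sqrt(13))*(-3 + sqrt(34)) = I*sqrt(13)*(-3 + sqrt(34))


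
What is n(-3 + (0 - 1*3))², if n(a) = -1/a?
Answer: 1/36 ≈ 0.027778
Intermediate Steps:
n(-3 + (0 - 1*3))² = (-1/(-3 + (0 - 1*3)))² = (-1/(-3 + (0 - 3)))² = (-1/(-3 - 3))² = (-1/(-6))² = (-1*(-⅙))² = (⅙)² = 1/36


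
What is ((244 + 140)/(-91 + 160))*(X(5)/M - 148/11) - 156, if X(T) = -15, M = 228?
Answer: -1111588/4807 ≈ -231.24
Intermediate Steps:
((244 + 140)/(-91 + 160))*(X(5)/M - 148/11) - 156 = ((244 + 140)/(-91 + 160))*(-15/228 - 148/11) - 156 = (384/69)*(-15*1/228 - 148*1/11) - 156 = (384*(1/69))*(-5/76 - 148/11) - 156 = (128/23)*(-11303/836) - 156 = -361696/4807 - 156 = -1111588/4807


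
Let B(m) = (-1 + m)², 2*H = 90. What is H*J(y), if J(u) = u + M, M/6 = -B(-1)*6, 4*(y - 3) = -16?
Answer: -6525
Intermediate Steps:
y = -1 (y = 3 + (¼)*(-16) = 3 - 4 = -1)
H = 45 (H = (½)*90 = 45)
M = -144 (M = 6*(-(-1 - 1)²*6) = 6*(-1*(-2)²*6) = 6*(-1*4*6) = 6*(-4*6) = 6*(-24) = -144)
J(u) = -144 + u (J(u) = u - 144 = -144 + u)
H*J(y) = 45*(-144 - 1) = 45*(-145) = -6525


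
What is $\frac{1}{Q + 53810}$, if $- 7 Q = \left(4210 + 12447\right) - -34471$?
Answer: $\frac{1}{46506} \approx 2.1503 \cdot 10^{-5}$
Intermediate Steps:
$Q = -7304$ ($Q = - \frac{\left(4210 + 12447\right) - -34471}{7} = - \frac{16657 + 34471}{7} = \left(- \frac{1}{7}\right) 51128 = -7304$)
$\frac{1}{Q + 53810} = \frac{1}{-7304 + 53810} = \frac{1}{46506}$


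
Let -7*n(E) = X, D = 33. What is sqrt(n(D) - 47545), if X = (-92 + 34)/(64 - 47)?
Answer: I*sqrt(673277843)/119 ≈ 218.05*I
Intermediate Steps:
X = -58/17 ≈ -3.4118
n(E) = 58/119 (n(E) = -1/7*(-58/17) = 58/119)
sqrt(n(D) - 47545) = sqrt(58/119 - 47545) = sqrt(-5657797/119) = I*sqrt(673277843)/119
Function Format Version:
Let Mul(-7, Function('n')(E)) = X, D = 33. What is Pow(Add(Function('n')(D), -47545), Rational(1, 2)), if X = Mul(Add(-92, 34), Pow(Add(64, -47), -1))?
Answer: Mul(Rational(1, 119), I, Pow(673277843, Rational(1, 2))) ≈ Mul(218.05, I)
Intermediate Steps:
X = Rational(-58, 17) (X = Mul(-58, Pow(17, -1)) = Mul(-58, Rational(1, 17)) = Rational(-58, 17) ≈ -3.4118)
Function('n')(E) = Rational(58, 119) (Function('n')(E) = Mul(Rational(-1, 7), Rational(-58, 17)) = Rational(58, 119))
Pow(Add(Function('n')(D), -47545), Rational(1, 2)) = Pow(Add(Rational(58, 119), -47545), Rational(1, 2)) = Pow(Rational(-5657797, 119), Rational(1, 2)) = Mul(Rational(1, 119), I, Pow(673277843, Rational(1, 2)))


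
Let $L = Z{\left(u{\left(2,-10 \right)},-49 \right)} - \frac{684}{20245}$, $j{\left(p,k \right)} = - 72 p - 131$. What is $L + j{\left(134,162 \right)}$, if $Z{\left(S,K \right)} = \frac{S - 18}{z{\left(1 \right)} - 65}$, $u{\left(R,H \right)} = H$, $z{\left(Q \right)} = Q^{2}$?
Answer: $- \frac{3167482909}{323920} \approx -9778.6$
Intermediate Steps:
$j{\left(p,k \right)} = -131 - 72 p$
$Z{\left(S,K \right)} = \frac{9}{32} - \frac{S}{64}$ ($Z{\left(S,K \right)} = \frac{S - 18}{1^{2} - 65} = \frac{-18 + S}{1 - 65} = \frac{-18 + S}{-64} = \left(-18 + S\right) \left(- \frac{1}{64}\right) = \frac{9}{32} - \frac{S}{64}$)
$L = \frac{130771}{323920}$ ($L = \left(\frac{9}{32} - - \frac{5}{32}\right) - \frac{684}{20245} = \left(\frac{9}{32} + \frac{5}{32}\right) - 684 \cdot \frac{1}{20245} = \frac{7}{16} - \frac{684}{20245} = \frac{130771}{323920} \approx 0.40371$)
$L + j{\left(134,162 \right)} = \frac{130771}{323920} - 9779 = - \frac{3167482909}{323920}$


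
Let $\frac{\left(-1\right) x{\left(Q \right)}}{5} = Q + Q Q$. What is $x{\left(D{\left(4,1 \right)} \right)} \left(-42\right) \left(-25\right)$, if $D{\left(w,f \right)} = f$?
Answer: $-10500$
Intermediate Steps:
$x{\left(Q \right)} = - 5 Q - 5 Q^{2}$ ($x{\left(Q \right)} = - 5 \left(Q + Q Q\right) = - 5 \left(Q + Q^{2}\right) = - 5 Q - 5 Q^{2}$)
$x{\left(D{\left(4,1 \right)} \right)} \left(-42\right) \left(-25\right) = \left(-5\right) 1 \left(1 + 1\right) \left(-42\right) \left(-25\right) = \left(-5\right) 1 \cdot 2 \left(-42\right) \left(-25\right) = \left(-10\right) \left(-42\right) \left(-25\right) = 420 \left(-25\right) = -10500$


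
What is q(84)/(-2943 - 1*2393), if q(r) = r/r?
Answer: -1/5336 ≈ -0.00018741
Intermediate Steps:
q(r) = 1
q(84)/(-2943 - 1*2393) = 1/(-2943 - 1*2393) = 1/(-2943 - 2393) = 1/(-5336) = 1*(-1/5336) = -1/5336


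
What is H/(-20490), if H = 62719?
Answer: -62719/20490 ≈ -3.0610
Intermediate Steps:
H/(-20490) = 62719/(-20490) = 62719*(-1/20490) = -62719/20490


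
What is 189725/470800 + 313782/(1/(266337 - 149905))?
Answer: 688013294005157/18832 ≈ 3.6534e+10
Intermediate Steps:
189725/470800 + 313782/(1/(266337 - 149905)) = 189725*(1/470800) + 313782/(1/116432) = 7589/18832 + 313782/(1/116432) = 7589/18832 + 313782*116432 = 7589/18832 + 36534265824 = 688013294005157/18832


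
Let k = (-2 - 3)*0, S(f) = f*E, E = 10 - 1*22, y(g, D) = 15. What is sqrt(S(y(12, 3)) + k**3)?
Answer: 6*I*sqrt(5) ≈ 13.416*I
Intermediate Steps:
E = -12 (E = 10 - 22 = -12)
S(f) = -12*f (S(f) = f*(-12) = -12*f)
k = 0 (k = -5*0 = 0)
sqrt(S(y(12, 3)) + k**3) = sqrt(-12*15 + 0**3) = sqrt(-180 + 0) = sqrt(-180) = 6*I*sqrt(5)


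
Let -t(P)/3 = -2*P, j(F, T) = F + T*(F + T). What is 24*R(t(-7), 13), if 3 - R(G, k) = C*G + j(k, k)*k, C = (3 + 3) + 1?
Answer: -102384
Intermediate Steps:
C = 7 (C = 6 + 1 = 7)
t(P) = 6*P (t(P) = -(-6)*P = 6*P)
R(G, k) = 3 - 7*G - k*(k + 2*k²) (R(G, k) = 3 - (7*G + (k + k² + k*k)*k) = 3 - (7*G + (k + k² + k²)*k) = 3 - (7*G + (k + 2*k²)*k) = 3 - (7*G + k*(k + 2*k²)) = 3 + (-7*G - k*(k + 2*k²)) = 3 - 7*G - k*(k + 2*k²))
24*R(t(-7), 13) = 24*(3 - 42*(-7) - 1*13²*(1 + 2*13)) = 24*(3 - 7*(-42) - 1*169*(1 + 26)) = 24*(3 + 294 - 1*169*27) = 24*(3 + 294 - 4563) = 24*(-4266) = -102384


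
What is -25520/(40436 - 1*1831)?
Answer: -5104/7721 ≈ -0.66105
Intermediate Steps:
-25520/(40436 - 1*1831) = -25520/(40436 - 1831) = -25520/38605 = -25520*1/38605 = -5104/7721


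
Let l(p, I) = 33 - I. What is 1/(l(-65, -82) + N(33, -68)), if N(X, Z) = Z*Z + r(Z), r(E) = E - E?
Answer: 1/4739 ≈ 0.00021101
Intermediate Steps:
r(E) = 0
N(X, Z) = Z**2 (N(X, Z) = Z*Z + 0 = Z**2 + 0 = Z**2)
1/(l(-65, -82) + N(33, -68)) = 1/((33 - 1*(-82)) + (-68)**2) = 1/((33 + 82) + 4624) = 1/(115 + 4624) = 1/4739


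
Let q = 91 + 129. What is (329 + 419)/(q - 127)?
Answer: 748/93 ≈ 8.0430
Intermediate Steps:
q = 220
(329 + 419)/(q - 127) = (329 + 419)/(220 - 127) = 748/93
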